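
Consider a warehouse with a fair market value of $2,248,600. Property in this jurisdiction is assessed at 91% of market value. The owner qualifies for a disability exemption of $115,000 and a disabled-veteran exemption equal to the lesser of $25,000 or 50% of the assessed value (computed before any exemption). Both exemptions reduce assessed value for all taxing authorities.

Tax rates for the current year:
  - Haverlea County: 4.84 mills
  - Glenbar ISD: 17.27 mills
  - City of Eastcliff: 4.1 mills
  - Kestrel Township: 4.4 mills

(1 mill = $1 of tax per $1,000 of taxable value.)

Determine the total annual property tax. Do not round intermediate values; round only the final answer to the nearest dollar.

Assessed value = $2,248,600 × 0.91 = $2,046,226
Disabled-veteran exemption = min($25,000, 50% × $2,046,226) = min($25,000, $1,023,113) = $25,000 (dollar cap binds)
Taxable value = $2,046,226 − $115,000 − $25,000 = $1,906,226
Haverlea County: $1,906,226 × 0.00484 = $9,226.13384
Glenbar ISD: $1,906,226 × 0.01727 = $32,920.52302
City of Eastcliff: $1,906,226 × 0.0041 = $7,815.5266
Kestrel Township: $1,906,226 × 0.0044 = $8,387.3944
Total = $58,349.57786

$58,350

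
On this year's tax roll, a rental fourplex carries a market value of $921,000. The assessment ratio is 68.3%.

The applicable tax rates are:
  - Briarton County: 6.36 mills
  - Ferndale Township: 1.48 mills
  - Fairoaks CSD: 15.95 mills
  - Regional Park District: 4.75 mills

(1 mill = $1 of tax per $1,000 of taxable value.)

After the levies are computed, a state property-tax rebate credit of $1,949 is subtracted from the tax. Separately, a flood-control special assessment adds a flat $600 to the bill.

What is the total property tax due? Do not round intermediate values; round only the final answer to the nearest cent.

$16,603.89

Assessed value = $921,000 × 0.683 = $629,043
Briarton County: $629,043 × 0.00636 = $4,000.71348
Ferndale Township: $629,043 × 0.00148 = $930.98364
Fairoaks CSD: $629,043 × 0.01595 = $10,033.23585
Regional Park District: $629,043 × 0.00475 = $2,987.95425
Levies subtotal = $17,952.88722
After credit = $17,952.88722 − $1,949 = $16,003.88722
Total = $16,003.88722 + $600 = $16,603.88722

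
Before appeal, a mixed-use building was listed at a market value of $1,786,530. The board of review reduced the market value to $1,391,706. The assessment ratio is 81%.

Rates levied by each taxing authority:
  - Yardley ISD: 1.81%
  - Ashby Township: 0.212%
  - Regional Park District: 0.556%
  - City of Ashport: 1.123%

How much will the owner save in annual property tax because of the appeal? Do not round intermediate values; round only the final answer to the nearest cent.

$11,836.07

Old assessed value = $1,786,530 × 0.81 = $1,447,089.3
New assessed value = $1,391,706 × 0.81 = $1,127,281.86
Combined rate = 0.0181 + 0.00212 + 0.00556 + 0.01123 = 0.03701
Old tax = $1,447,089.3 × 0.03701 = $53,556.774993
New tax = $1,127,281.86 × 0.03701 = $41,720.7016386
Reduction = $53,556.774993 − $41,720.7016386 = $11,836.0733544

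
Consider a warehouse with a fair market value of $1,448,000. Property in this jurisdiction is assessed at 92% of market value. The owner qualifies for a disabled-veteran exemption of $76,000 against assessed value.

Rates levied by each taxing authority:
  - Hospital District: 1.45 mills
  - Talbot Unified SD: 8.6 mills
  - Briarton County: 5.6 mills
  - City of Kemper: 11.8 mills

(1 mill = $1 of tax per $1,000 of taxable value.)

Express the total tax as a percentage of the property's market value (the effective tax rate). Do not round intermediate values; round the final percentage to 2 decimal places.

Assessed value = $1,448,000 × 0.92 = $1,332,160
Taxable value = $1,332,160 − $76,000 = $1,256,160
Hospital District: $1,256,160 × 0.00145 = $1,821.432
Talbot Unified SD: $1,256,160 × 0.0086 = $10,802.976
Briarton County: $1,256,160 × 0.0056 = $7,034.496
City of Kemper: $1,256,160 × 0.0118 = $14,822.688
Total tax = $34,481.592
Effective rate = $34,481.592 ÷ $1,448,000 = 2.38% of market value

2.38%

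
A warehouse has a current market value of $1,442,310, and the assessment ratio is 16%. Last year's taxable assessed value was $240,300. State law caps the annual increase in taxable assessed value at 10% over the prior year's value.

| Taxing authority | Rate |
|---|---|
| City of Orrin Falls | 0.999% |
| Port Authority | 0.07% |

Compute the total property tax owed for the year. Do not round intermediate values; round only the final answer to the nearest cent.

Uncapped assessed value = $1,442,310 × 0.16 = $230,769.6
Cap limit = $240,300 × 1.1 = $264,330
Taxable assessed value = min($230,769.6, $264,330) = $230,769.6 (cap does not bind)
City of Orrin Falls: $230,769.6 × 0.00999 = $2,305.388304
Port Authority: $230,769.6 × 0.0007 = $161.53872
Total = $2,466.927024

$2,466.93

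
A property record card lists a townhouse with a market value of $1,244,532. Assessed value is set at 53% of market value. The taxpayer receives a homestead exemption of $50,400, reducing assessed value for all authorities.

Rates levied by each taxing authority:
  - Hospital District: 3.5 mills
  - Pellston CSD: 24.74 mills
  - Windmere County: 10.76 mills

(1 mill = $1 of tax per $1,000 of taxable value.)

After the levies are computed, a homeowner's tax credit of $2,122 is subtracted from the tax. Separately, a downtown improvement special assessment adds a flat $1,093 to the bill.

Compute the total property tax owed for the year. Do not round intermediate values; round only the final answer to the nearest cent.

Assessed value = $1,244,532 × 0.53 = $659,601.96
Taxable value = $659,601.96 − $50,400 = $609,201.96
Hospital District: $609,201.96 × 0.0035 = $2,132.20686
Pellston CSD: $609,201.96 × 0.02474 = $15,071.6564904
Windmere County: $609,201.96 × 0.01076 = $6,555.0130896
Levies subtotal = $23,758.87644
After credit = $23,758.87644 − $2,122 = $21,636.87644
Total = $21,636.87644 + $1,093 = $22,729.87644

$22,729.88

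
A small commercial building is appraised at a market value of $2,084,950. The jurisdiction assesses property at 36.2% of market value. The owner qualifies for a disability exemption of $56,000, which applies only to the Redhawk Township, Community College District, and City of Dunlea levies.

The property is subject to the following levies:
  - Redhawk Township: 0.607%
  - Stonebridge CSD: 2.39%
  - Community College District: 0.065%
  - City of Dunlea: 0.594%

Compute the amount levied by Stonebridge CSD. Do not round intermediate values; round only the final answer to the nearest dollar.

Assessed value = $2,084,950 × 0.362 = $754,751.9
Stonebridge CSD taxable value = $754,751.9 (exemption does not apply)
Stonebridge CSD levy = $754,751.9 × 0.0239 = $18,038.57041

$18,039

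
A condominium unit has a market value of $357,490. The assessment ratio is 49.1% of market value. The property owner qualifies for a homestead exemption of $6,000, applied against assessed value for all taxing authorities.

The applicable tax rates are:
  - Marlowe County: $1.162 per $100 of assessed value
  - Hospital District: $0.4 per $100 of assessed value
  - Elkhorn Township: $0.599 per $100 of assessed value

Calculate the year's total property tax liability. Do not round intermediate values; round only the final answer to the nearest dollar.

Assessed value = $357,490 × 0.491 = $175,527.59
Taxable value = $175,527.59 − $6,000 = $169,527.59
Marlowe County: $169,527.59 × 0.01162 = $1,969.9105958
Hospital District: $169,527.59 × 0.004 = $678.11036
Elkhorn Township: $169,527.59 × 0.00599 = $1,015.4702641
Total = $1,969.9105958 + $678.11036 + $1,015.4702641 = $3,663.4912199

$3,663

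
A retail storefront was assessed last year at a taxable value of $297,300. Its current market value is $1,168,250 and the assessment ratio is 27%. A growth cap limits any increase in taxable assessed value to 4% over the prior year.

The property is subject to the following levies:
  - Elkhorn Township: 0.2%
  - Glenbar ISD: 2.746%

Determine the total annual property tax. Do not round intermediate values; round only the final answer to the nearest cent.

$9,108.80

Uncapped assessed value = $1,168,250 × 0.27 = $315,427.5
Cap limit = $297,300 × 1.04 = $309,192
Taxable assessed value = min($315,427.5, $309,192) = $309,192 (cap binds)
Elkhorn Township: $309,192 × 0.002 = $618.384
Glenbar ISD: $309,192 × 0.02746 = $8,490.41232
Total = $9,108.79632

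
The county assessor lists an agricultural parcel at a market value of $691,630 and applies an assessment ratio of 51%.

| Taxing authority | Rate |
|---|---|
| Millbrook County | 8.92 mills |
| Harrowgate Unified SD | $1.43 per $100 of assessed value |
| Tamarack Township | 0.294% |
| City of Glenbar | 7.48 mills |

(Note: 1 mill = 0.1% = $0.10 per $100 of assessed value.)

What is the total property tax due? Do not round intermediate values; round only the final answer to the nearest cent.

Assessed value = $691,630 × 0.51 = $352,731.3
Millbrook County: $352,731.3 × 0.00892 = $3,146.363196
Harrowgate Unified SD: $352,731.3 × 0.0143 = $5,044.05759
Tamarack Township: $352,731.3 × 0.00294 = $1,037.030022
City of Glenbar: $352,731.3 × 0.00748 = $2,638.430124
Total = $11,865.880932

$11,865.88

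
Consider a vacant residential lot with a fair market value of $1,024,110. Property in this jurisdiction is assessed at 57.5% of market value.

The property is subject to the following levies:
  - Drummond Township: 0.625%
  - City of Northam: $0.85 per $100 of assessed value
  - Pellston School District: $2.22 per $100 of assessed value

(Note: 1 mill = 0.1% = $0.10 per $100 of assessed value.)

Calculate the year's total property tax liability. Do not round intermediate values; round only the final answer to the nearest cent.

Assessed value = $1,024,110 × 0.575 = $588,863.25
Drummond Township: $588,863.25 × 0.00625 = $3,680.3953125
City of Northam: $588,863.25 × 0.0085 = $5,005.337625
Pellston School District: $588,863.25 × 0.0222 = $13,072.76415
Total = $21,758.4970875

$21,758.50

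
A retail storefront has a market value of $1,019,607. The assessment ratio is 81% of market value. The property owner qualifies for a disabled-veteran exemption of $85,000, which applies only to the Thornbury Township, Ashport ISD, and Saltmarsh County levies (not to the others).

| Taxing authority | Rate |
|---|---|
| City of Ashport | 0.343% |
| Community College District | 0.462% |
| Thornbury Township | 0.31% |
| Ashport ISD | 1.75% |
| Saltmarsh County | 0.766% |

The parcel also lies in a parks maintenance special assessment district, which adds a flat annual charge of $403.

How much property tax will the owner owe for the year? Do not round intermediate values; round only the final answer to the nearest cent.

$27,988.66

Assessed value = $1,019,607 × 0.81 = $825,881.67
City of Ashport: $825,881.67 × 0.00343 = $2,832.7741281
Community College District: $825,881.67 × 0.00462 = $3,815.5733154
Thornbury Township: ($825,881.67 − $85,000) × 0.0031 = $740,881.67 × 0.0031 = $2,296.733177
Ashport ISD: ($825,881.67 − $85,000) × 0.0175 = $740,881.67 × 0.0175 = $12,965.429225
Saltmarsh County: ($825,881.67 − $85,000) × 0.00766 = $740,881.67 × 0.00766 = $5,675.1535922
Levies subtotal = $27,585.6634377
Total = $27,585.6634377 + $403 = $27,988.6634377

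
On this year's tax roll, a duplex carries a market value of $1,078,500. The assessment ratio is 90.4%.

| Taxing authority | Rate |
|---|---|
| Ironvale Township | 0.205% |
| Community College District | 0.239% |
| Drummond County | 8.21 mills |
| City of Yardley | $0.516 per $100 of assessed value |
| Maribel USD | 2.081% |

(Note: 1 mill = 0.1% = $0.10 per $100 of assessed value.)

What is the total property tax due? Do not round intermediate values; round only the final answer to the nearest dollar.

Assessed value = $1,078,500 × 0.904 = $974,964
Ironvale Township: $974,964 × 0.00205 = $1,998.6762
Community College District: $974,964 × 0.00239 = $2,330.16396
Drummond County: $974,964 × 0.00821 = $8,004.45444
City of Yardley: $974,964 × 0.00516 = $5,030.81424
Maribel USD: $974,964 × 0.02081 = $20,289.00084
Total = $37,653.10968

$37,653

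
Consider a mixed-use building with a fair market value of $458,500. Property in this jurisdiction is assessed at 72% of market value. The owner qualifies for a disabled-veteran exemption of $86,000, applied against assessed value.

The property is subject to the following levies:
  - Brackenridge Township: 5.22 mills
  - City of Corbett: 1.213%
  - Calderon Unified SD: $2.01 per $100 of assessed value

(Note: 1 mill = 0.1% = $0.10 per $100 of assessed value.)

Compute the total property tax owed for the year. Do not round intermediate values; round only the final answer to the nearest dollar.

$9,142

Assessed value = $458,500 × 0.72 = $330,120
Taxable value = $330,120 − $86,000 = $244,120
Brackenridge Township: $244,120 × 0.00522 = $1,274.3064
City of Corbett: $244,120 × 0.01213 = $2,961.1756
Calderon Unified SD: $244,120 × 0.0201 = $4,906.812
Total = $9,142.294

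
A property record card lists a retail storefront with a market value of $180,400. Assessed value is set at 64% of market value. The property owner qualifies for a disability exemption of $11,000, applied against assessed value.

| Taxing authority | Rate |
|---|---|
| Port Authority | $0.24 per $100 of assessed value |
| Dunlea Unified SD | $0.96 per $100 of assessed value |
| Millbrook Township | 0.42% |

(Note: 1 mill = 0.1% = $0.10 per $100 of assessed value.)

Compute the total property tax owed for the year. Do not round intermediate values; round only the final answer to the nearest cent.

$1,692.19

Assessed value = $180,400 × 0.64 = $115,456
Taxable value = $115,456 − $11,000 = $104,456
Port Authority: $104,456 × 0.0024 = $250.6944
Dunlea Unified SD: $104,456 × 0.0096 = $1,002.7776
Millbrook Township: $104,456 × 0.0042 = $438.7152
Total = $1,692.1872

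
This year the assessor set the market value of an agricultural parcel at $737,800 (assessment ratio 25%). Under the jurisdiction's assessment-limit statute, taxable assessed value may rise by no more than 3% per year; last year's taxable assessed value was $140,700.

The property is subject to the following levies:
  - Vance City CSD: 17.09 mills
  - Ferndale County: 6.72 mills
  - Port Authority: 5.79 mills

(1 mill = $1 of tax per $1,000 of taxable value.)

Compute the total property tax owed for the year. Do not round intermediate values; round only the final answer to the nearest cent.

$4,289.66

Uncapped assessed value = $737,800 × 0.25 = $184,450
Cap limit = $140,700 × 1.03 = $144,921
Taxable assessed value = min($184,450, $144,921) = $144,921 (cap binds)
Vance City CSD: $144,921 × 0.01709 = $2,476.69989
Ferndale County: $144,921 × 0.00672 = $973.86912
Port Authority: $144,921 × 0.00579 = $839.09259
Total = $4,289.6616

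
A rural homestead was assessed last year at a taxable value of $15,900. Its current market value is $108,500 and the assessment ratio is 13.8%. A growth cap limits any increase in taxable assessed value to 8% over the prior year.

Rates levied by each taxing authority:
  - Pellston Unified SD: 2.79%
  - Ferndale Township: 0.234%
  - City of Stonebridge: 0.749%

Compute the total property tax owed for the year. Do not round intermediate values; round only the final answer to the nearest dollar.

$565

Uncapped assessed value = $108,500 × 0.138 = $14,973
Cap limit = $15,900 × 1.08 = $17,172
Taxable assessed value = min($14,973, $17,172) = $14,973 (cap does not bind)
Pellston Unified SD: $14,973 × 0.0279 = $417.7467
Ferndale Township: $14,973 × 0.00234 = $35.03682
City of Stonebridge: $14,973 × 0.00749 = $112.14777
Total = $564.93129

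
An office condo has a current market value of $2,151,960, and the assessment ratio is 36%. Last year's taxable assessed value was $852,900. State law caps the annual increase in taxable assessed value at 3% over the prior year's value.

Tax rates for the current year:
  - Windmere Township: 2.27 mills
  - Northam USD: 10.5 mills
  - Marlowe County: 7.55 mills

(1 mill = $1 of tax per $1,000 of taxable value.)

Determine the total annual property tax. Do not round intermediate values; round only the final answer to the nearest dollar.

$15,742

Uncapped assessed value = $2,151,960 × 0.36 = $774,705.6
Cap limit = $852,900 × 1.03 = $878,487
Taxable assessed value = min($774,705.6, $878,487) = $774,705.6 (cap does not bind)
Windmere Township: $774,705.6 × 0.00227 = $1,758.581712
Northam USD: $774,705.6 × 0.0105 = $8,134.4088
Marlowe County: $774,705.6 × 0.00755 = $5,849.02728
Total = $15,742.017792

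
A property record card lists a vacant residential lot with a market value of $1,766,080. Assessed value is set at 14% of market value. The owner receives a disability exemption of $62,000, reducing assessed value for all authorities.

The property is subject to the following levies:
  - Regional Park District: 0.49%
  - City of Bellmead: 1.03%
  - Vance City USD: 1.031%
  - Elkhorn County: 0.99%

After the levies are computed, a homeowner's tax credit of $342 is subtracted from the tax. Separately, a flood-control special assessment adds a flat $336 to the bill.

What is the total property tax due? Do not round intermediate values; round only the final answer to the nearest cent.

$6,553.74

Assessed value = $1,766,080 × 0.14 = $247,251.2
Taxable value = $247,251.2 − $62,000 = $185,251.2
Regional Park District: $185,251.2 × 0.0049 = $907.73088
City of Bellmead: $185,251.2 × 0.0103 = $1,908.08736
Vance City USD: $185,251.2 × 0.01031 = $1,909.939872
Elkhorn County: $185,251.2 × 0.0099 = $1,833.98688
Levies subtotal = $6,559.744992
After credit = $6,559.744992 − $342 = $6,217.744992
Total = $6,217.744992 + $336 = $6,553.744992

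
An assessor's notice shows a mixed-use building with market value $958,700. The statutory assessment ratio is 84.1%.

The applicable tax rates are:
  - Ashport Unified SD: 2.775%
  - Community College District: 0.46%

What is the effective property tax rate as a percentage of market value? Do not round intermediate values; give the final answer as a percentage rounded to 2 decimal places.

Assessed value = $958,700 × 0.841 = $806,266.7
Ashport Unified SD: $806,266.7 × 0.02775 = $22,373.900925
Community College District: $806,266.7 × 0.0046 = $3,708.82682
Total tax = $26,082.727745
Effective rate = $26,082.727745 ÷ $958,700 = 2.72% of market value

2.72%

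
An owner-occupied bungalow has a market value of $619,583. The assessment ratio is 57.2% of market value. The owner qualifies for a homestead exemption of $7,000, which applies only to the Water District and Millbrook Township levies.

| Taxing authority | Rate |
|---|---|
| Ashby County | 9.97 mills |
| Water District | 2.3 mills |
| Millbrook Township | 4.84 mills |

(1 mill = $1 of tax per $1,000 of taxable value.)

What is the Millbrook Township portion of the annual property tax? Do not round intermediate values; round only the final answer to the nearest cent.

Assessed value = $619,583 × 0.572 = $354,401.476
Millbrook Township taxable value = $354,401.476 − $7,000 = $347,401.476
Millbrook Township levy = $347,401.476 × 0.00484 = $1,681.42314384

$1,681.42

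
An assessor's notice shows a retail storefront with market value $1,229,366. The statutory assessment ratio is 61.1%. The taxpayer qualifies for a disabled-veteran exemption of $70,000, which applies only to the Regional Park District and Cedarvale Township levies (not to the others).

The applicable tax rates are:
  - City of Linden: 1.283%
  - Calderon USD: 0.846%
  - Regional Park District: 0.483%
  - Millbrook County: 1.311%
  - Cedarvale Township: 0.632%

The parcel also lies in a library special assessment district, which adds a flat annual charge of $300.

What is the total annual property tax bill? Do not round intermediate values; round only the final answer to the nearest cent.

$33,734.05

Assessed value = $1,229,366 × 0.611 = $751,142.626
City of Linden: $751,142.626 × 0.01283 = $9,637.15989158
Calderon USD: $751,142.626 × 0.00846 = $6,354.66661596
Regional Park District: ($751,142.626 − $70,000) × 0.00483 = $681,142.626 × 0.00483 = $3,289.91888358
Millbrook County: $751,142.626 × 0.01311 = $9,847.47982686
Cedarvale Township: ($751,142.626 − $70,000) × 0.00632 = $681,142.626 × 0.00632 = $4,304.82139632
Levies subtotal = $33,434.0466143
Total = $33,434.0466143 + $300 = $33,734.0466143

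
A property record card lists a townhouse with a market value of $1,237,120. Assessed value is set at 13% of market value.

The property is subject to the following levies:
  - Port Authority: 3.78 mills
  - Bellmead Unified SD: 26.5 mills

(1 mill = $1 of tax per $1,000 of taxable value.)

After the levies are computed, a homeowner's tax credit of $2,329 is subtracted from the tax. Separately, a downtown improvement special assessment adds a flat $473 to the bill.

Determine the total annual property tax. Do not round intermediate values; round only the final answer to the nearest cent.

$3,013.80

Assessed value = $1,237,120 × 0.13 = $160,825.6
Port Authority: $160,825.6 × 0.00378 = $607.920768
Bellmead Unified SD: $160,825.6 × 0.0265 = $4,261.8784
Levies subtotal = $4,869.799168
After credit = $4,869.799168 − $2,329 = $2,540.799168
Total = $2,540.799168 + $473 = $3,013.799168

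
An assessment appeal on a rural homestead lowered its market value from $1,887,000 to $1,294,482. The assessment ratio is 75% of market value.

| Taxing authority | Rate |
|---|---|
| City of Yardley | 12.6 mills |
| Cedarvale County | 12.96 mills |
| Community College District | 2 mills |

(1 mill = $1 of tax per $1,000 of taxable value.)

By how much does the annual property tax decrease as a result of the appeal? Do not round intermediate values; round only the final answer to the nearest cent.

Old assessed value = $1,887,000 × 0.75 = $1,415,250
New assessed value = $1,294,482 × 0.75 = $970,861.5
Combined rate = 0.0126 + 0.01296 + 0.002 = 0.02756
Old tax = $1,415,250 × 0.02756 = $39,004.29
New tax = $970,861.5 × 0.02756 = $26,756.94294
Reduction = $39,004.29 − $26,756.94294 = $12,247.34706

$12,247.35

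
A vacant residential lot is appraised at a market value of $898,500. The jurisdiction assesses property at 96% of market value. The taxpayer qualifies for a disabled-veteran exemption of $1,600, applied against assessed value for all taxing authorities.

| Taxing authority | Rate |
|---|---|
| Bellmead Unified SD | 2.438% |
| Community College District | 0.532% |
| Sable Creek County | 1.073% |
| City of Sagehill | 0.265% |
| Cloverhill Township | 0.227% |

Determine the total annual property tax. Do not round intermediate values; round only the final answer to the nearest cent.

$39,044.54

Assessed value = $898,500 × 0.96 = $862,560
Taxable value = $862,560 − $1,600 = $860,960
Bellmead Unified SD: $860,960 × 0.02438 = $20,990.2048
Community College District: $860,960 × 0.00532 = $4,580.3072
Sable Creek County: $860,960 × 0.01073 = $9,238.1008
City of Sagehill: $860,960 × 0.00265 = $2,281.544
Cloverhill Township: $860,960 × 0.00227 = $1,954.3792
Total = $20,990.2048 + $4,580.3072 + $9,238.1008 + $2,281.544 + $1,954.3792 = $39,044.536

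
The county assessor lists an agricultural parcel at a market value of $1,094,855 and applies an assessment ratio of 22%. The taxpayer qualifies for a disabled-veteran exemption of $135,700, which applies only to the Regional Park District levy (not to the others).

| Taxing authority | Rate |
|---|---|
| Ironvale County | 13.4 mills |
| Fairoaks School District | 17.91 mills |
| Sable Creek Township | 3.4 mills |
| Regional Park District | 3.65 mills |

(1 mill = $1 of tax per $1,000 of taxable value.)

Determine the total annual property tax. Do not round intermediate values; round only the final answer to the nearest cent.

$8,744.40

Assessed value = $1,094,855 × 0.22 = $240,868.1
Ironvale County: $240,868.1 × 0.0134 = $3,227.63254
Fairoaks School District: $240,868.1 × 0.01791 = $4,313.947671
Sable Creek Township: $240,868.1 × 0.0034 = $818.95154
Regional Park District: ($240,868.1 − $135,700) × 0.00365 = $105,168.1 × 0.00365 = $383.863565
Total = $8,744.395316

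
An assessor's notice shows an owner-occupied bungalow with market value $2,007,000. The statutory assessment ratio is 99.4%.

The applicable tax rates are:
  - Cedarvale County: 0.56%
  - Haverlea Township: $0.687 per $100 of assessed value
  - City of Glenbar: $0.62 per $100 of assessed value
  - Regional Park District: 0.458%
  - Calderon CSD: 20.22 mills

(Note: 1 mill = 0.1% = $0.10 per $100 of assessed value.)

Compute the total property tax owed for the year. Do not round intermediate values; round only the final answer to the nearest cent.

Assessed value = $2,007,000 × 0.994 = $1,994,958
Cedarvale County: $1,994,958 × 0.0056 = $11,171.7648
Haverlea Township: $1,994,958 × 0.00687 = $13,705.36146
City of Glenbar: $1,994,958 × 0.0062 = $12,368.7396
Regional Park District: $1,994,958 × 0.00458 = $9,136.90764
Calderon CSD: $1,994,958 × 0.02022 = $40,338.05076
Total = $86,720.82426

$86,720.82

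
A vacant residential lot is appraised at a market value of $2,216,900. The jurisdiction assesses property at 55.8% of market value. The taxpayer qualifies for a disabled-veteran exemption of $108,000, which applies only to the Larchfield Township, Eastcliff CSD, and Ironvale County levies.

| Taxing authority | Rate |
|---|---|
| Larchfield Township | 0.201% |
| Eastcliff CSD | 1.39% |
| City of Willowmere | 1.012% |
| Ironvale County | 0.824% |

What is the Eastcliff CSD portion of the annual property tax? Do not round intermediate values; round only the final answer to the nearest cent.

$15,693.52

Assessed value = $2,216,900 × 0.558 = $1,237,030.2
Eastcliff CSD taxable value = $1,237,030.2 − $108,000 = $1,129,030.2
Eastcliff CSD levy = $1,129,030.2 × 0.0139 = $15,693.51978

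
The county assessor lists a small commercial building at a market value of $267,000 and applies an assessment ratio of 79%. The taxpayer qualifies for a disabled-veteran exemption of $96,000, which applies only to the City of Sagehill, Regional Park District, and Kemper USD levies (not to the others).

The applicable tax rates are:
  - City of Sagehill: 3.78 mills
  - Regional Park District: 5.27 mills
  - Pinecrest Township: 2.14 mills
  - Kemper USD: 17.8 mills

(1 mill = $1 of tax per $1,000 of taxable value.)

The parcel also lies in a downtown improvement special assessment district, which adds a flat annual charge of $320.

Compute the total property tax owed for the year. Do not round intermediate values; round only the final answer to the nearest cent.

$3,857.26

Assessed value = $267,000 × 0.79 = $210,930
City of Sagehill: ($210,930 − $96,000) × 0.00378 = $114,930 × 0.00378 = $434.4354
Regional Park District: ($210,930 − $96,000) × 0.00527 = $114,930 × 0.00527 = $605.6811
Pinecrest Township: $210,930 × 0.00214 = $451.3902
Kemper USD: ($210,930 − $96,000) × 0.0178 = $114,930 × 0.0178 = $2,045.754
Levies subtotal = $3,537.2607
Total = $3,537.2607 + $320 = $3,857.2607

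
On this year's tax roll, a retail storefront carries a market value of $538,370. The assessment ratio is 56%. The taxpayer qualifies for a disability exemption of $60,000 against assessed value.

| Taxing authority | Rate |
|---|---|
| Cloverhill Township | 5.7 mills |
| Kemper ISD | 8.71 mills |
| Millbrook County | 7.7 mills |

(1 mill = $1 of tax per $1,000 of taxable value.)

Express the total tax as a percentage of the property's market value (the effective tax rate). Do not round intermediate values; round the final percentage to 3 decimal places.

0.992%

Assessed value = $538,370 × 0.56 = $301,487.2
Taxable value = $301,487.2 − $60,000 = $241,487.2
Cloverhill Township: $241,487.2 × 0.0057 = $1,376.47704
Kemper ISD: $241,487.2 × 0.00871 = $2,103.353512
Millbrook County: $241,487.2 × 0.0077 = $1,859.45144
Total tax = $5,339.281992
Effective rate = $5,339.281992 ÷ $538,370 = 0.992% of market value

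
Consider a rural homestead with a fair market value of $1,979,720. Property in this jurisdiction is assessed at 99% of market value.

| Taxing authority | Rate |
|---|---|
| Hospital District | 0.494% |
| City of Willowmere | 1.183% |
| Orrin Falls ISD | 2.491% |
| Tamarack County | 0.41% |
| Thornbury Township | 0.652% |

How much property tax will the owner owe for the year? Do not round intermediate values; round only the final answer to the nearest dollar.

Assessed value = $1,979,720 × 0.99 = $1,959,922.8
Hospital District: $1,959,922.8 × 0.00494 = $9,682.018632
City of Willowmere: $1,959,922.8 × 0.01183 = $23,185.886724
Orrin Falls ISD: $1,959,922.8 × 0.02491 = $48,821.676948
Tamarack County: $1,959,922.8 × 0.0041 = $8,035.68348
Thornbury Township: $1,959,922.8 × 0.00652 = $12,778.696656
Total = $9,682.018632 + $23,185.886724 + $48,821.676948 + $8,035.68348 + $12,778.696656 = $102,503.96244

$102,504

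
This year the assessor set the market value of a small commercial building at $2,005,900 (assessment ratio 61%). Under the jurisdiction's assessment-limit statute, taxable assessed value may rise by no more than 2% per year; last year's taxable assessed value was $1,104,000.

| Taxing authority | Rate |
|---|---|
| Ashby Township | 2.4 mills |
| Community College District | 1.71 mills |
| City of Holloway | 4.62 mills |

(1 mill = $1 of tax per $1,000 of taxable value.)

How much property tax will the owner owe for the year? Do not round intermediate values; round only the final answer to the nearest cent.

Uncapped assessed value = $2,005,900 × 0.61 = $1,223,599
Cap limit = $1,104,000 × 1.02 = $1,126,080
Taxable assessed value = min($1,223,599, $1,126,080) = $1,126,080 (cap binds)
Ashby Township: $1,126,080 × 0.0024 = $2,702.592
Community College District: $1,126,080 × 0.00171 = $1,925.5968
City of Holloway: $1,126,080 × 0.00462 = $5,202.4896
Total = $9,830.6784

$9,830.68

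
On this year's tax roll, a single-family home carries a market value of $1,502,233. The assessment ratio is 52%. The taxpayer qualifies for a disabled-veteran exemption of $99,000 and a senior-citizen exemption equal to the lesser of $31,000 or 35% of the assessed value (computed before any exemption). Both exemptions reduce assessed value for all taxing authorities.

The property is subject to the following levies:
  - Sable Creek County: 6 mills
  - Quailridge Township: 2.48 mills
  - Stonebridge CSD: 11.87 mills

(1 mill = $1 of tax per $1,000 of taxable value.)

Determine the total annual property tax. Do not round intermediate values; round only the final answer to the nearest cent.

$13,251.13

Assessed value = $1,502,233 × 0.52 = $781,161.16
Senior-citizen exemption = min($31,000, 35% × $781,161.16) = min($31,000, $273,406.406) = $31,000 (dollar cap binds)
Taxable value = $781,161.16 − $99,000 − $31,000 = $651,161.16
Sable Creek County: $651,161.16 × 0.006 = $3,906.96696
Quailridge Township: $651,161.16 × 0.00248 = $1,614.8796768
Stonebridge CSD: $651,161.16 × 0.01187 = $7,729.2829692
Total = $13,251.129606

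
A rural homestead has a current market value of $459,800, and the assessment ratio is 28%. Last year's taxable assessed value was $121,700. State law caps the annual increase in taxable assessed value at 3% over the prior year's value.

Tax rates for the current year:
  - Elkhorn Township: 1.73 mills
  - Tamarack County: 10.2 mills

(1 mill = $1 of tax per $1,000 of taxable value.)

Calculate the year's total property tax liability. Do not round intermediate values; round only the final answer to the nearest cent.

$1,495.44

Uncapped assessed value = $459,800 × 0.28 = $128,744
Cap limit = $121,700 × 1.03 = $125,351
Taxable assessed value = min($128,744, $125,351) = $125,351 (cap binds)
Elkhorn Township: $125,351 × 0.00173 = $216.85723
Tamarack County: $125,351 × 0.0102 = $1,278.5802
Total = $1,495.43743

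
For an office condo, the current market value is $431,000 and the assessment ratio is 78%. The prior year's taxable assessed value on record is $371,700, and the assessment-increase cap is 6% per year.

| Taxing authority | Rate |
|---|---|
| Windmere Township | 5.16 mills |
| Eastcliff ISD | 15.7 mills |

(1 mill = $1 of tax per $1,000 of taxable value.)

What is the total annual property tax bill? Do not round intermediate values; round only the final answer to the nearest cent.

Uncapped assessed value = $431,000 × 0.78 = $336,180
Cap limit = $371,700 × 1.06 = $394,002
Taxable assessed value = min($336,180, $394,002) = $336,180 (cap does not bind)
Windmere Township: $336,180 × 0.00516 = $1,734.6888
Eastcliff ISD: $336,180 × 0.0157 = $5,278.026
Total = $7,012.7148

$7,012.71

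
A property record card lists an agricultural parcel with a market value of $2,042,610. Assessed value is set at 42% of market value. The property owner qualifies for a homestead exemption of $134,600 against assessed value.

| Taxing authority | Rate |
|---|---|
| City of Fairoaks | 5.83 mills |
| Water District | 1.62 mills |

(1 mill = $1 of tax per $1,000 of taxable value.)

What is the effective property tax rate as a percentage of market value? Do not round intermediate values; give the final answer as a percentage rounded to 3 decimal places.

Assessed value = $2,042,610 × 0.42 = $857,896.2
Taxable value = $857,896.2 − $134,600 = $723,296.2
City of Fairoaks: $723,296.2 × 0.00583 = $4,216.816846
Water District: $723,296.2 × 0.00162 = $1,171.739844
Total tax = $5,388.55669
Effective rate = $5,388.55669 ÷ $2,042,610 = 0.264% of market value

0.264%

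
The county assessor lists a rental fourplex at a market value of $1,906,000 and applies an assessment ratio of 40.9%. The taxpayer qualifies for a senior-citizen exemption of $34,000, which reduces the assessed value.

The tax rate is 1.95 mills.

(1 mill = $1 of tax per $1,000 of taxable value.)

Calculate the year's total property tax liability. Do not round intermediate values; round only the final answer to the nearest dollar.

$1,454

Assessed value = $1,906,000 × 0.409 = $779,554
Taxable value = $779,554 − $34,000 = $745,554
Tax = $745,554 × 0.00195 = $1,453.8303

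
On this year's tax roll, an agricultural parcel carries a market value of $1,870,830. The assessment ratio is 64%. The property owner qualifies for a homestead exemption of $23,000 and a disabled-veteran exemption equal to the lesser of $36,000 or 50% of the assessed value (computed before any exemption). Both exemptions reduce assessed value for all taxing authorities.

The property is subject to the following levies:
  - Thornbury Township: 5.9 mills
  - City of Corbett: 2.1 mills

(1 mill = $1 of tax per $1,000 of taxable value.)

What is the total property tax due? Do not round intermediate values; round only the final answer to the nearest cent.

Assessed value = $1,870,830 × 0.64 = $1,197,331.2
Disabled-veteran exemption = min($36,000, 50% × $1,197,331.2) = min($36,000, $598,665.6) = $36,000 (dollar cap binds)
Taxable value = $1,197,331.2 − $23,000 − $36,000 = $1,138,331.2
Thornbury Township: $1,138,331.2 × 0.0059 = $6,716.15408
City of Corbett: $1,138,331.2 × 0.0021 = $2,390.49552
Total = $9,106.6496

$9,106.65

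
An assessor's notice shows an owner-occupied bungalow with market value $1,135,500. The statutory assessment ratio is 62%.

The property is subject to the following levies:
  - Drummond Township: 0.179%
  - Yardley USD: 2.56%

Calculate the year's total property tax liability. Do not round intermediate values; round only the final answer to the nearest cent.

Assessed value = $1,135,500 × 0.62 = $704,010
Drummond Township: $704,010 × 0.00179 = $1,260.1779
Yardley USD: $704,010 × 0.0256 = $18,022.656
Total = $1,260.1779 + $18,022.656 = $19,282.8339

$19,282.83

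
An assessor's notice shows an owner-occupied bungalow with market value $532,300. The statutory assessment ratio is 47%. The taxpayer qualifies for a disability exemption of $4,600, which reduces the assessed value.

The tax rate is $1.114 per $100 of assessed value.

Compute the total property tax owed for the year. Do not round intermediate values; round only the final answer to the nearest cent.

$2,735.77

Assessed value = $532,300 × 0.47 = $250,181
Taxable value = $250,181 − $4,600 = $245,581
Tax = $245,581 × 0.01114 = $2,735.77234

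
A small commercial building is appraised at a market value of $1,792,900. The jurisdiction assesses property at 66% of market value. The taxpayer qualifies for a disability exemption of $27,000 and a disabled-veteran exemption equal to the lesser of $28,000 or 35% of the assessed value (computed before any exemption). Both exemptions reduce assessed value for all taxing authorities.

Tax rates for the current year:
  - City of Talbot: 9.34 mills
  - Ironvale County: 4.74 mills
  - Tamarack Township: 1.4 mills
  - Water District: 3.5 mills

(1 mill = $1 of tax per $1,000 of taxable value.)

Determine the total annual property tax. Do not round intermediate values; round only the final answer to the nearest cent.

$21,415.40

Assessed value = $1,792,900 × 0.66 = $1,183,314
Disabled-veteran exemption = min($28,000, 35% × $1,183,314) = min($28,000, $414,159.9) = $28,000 (dollar cap binds)
Taxable value = $1,183,314 − $27,000 − $28,000 = $1,128,314
City of Talbot: $1,128,314 × 0.00934 = $10,538.45276
Ironvale County: $1,128,314 × 0.00474 = $5,348.20836
Tamarack Township: $1,128,314 × 0.0014 = $1,579.6396
Water District: $1,128,314 × 0.0035 = $3,949.099
Total = $21,415.39972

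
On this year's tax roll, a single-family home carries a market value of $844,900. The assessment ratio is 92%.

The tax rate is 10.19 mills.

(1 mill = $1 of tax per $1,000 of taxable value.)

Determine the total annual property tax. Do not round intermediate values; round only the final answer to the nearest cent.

Assessed value = $844,900 × 0.92 = $777,308
Tax = $777,308 × 0.01019 = $7,920.76852

$7,920.77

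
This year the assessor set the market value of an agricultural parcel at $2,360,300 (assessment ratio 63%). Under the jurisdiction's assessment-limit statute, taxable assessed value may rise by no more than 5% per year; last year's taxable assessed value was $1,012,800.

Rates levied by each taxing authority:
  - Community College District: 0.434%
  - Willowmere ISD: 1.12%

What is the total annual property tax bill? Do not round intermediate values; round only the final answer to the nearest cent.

Uncapped assessed value = $2,360,300 × 0.63 = $1,486,989
Cap limit = $1,012,800 × 1.05 = $1,063,440
Taxable assessed value = min($1,486,989, $1,063,440) = $1,063,440 (cap binds)
Community College District: $1,063,440 × 0.00434 = $4,615.3296
Willowmere ISD: $1,063,440 × 0.0112 = $11,910.528
Total = $16,525.8576

$16,525.86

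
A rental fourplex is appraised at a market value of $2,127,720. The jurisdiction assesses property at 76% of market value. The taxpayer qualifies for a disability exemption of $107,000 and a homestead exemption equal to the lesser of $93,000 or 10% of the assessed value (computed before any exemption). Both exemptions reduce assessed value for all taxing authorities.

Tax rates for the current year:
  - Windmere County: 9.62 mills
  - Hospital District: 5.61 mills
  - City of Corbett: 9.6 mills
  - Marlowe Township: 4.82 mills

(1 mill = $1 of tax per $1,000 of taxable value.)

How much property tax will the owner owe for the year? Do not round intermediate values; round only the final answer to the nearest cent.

Assessed value = $2,127,720 × 0.76 = $1,617,067.2
Homestead exemption = min($93,000, 10% × $1,617,067.2) = min($93,000, $161,706.72) = $93,000 (dollar cap binds)
Taxable value = $1,617,067.2 − $107,000 − $93,000 = $1,417,067.2
Windmere County: $1,417,067.2 × 0.00962 = $13,632.186464
Hospital District: $1,417,067.2 × 0.00561 = $7,949.746992
City of Corbett: $1,417,067.2 × 0.0096 = $13,603.84512
Marlowe Township: $1,417,067.2 × 0.00482 = $6,830.263904
Total = $42,016.04248

$42,016.04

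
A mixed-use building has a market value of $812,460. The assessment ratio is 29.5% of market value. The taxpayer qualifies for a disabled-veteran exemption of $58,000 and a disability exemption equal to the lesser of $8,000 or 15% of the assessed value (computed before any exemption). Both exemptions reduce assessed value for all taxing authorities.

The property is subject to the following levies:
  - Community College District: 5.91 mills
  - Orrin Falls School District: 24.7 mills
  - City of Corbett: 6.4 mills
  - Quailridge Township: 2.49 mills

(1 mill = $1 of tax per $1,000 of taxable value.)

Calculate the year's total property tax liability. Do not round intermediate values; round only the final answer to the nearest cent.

Assessed value = $812,460 × 0.295 = $239,675.7
Disability exemption = min($8,000, 15% × $239,675.7) = min($8,000, $35,951.355) = $8,000 (dollar cap binds)
Taxable value = $239,675.7 − $58,000 − $8,000 = $173,675.7
Community College District: $173,675.7 × 0.00591 = $1,026.423387
Orrin Falls School District: $173,675.7 × 0.0247 = $4,289.78979
City of Corbett: $173,675.7 × 0.0064 = $1,111.52448
Quailridge Township: $173,675.7 × 0.00249 = $432.452493
Total = $6,860.19015

$6,860.19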